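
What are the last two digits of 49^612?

Square-and-reduce mod 100: 49^1≡49, 49^2≡1, 49^4≡1, 49^8≡1, 49^16≡1, 49^32≡1, 49^64≡1, 49^128≡1, 49^256≡1, 49^512≡1.
Since 612 = 4 + 32 + 64 + 512 in binary, 49^612 ≡ 1·1·1·1 ≡ 1 (mod 100).

01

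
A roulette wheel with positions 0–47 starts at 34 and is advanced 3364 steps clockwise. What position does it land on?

38

3364 − 70·48 = 4, so 3364 ≡ 4 (mod 48).
(34 + 4) mod 48 = 38.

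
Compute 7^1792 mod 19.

7

By repeated squaring mod 19: 7^1≡7, 7^2≡11, 7^4≡7, 7^8≡11, 7^16≡7, 7^32≡11, 7^64≡7, 7^128≡11, 7^256≡7, 7^512≡11, 7^1024≡7.
Since 1792 = 256 + 512 + 1024 in binary, 7^1792 ≡ 7·11·7 ≡ 7 (mod 19).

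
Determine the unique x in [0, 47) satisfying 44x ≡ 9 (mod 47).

44

The inverse of 44 mod 47 is 31 (since 44·31 = 1364 ≡ 1).
Multiplying both sides by 31: x ≡ 31·9 = 279 ≡ 44 (mod 47).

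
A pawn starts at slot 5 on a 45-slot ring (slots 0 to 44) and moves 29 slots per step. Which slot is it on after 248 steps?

248·29 = 7192.
Dividing 7192 by 45 gives quotient 159 and remainder 37.
(5 + 37) mod 45 = 42.

42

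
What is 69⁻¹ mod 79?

79 = 1·69 + 10
69 = 6·10 + 9
10 = 1·9 + 1
9 = 9·1 + 0
Back-substituting gives 69·71 ≡ 1 (mod 79).

71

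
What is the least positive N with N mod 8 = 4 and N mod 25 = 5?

Since 25·1 ≡ 1 (mod 8), take x = 5 + 25·((4−5)·1 mod 8) = 5 + 25·7 = 180.
Check: 180 mod 8 = 4, 180 mod 25 = 5.

180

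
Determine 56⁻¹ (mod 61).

61 = 1·56 + 5
56 = 11·5 + 1
5 = 5·1 + 0
Back-substituting gives 56·12 ≡ 1 (mod 61).

12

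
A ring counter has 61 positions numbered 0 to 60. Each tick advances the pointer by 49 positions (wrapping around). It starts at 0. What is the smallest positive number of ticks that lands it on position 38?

7

The inverse of 49 mod 61 is 5 (since 49·5 = 245 ≡ 1).
So x ≡ 5·38 = 190 ≡ 7 (mod 61).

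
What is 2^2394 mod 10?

Powers of 2 mod 10 repeat with period 4: 2, 4, 8, 6.
2394 mod 4 = 2, so the last digit matches 2^2 = 4.

4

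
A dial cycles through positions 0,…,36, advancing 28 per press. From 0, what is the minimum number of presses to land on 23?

28⁻¹ ≡ 4 (mod 37) because 28·4 = 112 = 3·37 + 1.
Multiplying both sides by 4: x ≡ 4·23 = 92 ≡ 18 (mod 37).

18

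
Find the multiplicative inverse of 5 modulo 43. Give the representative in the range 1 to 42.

43 = 8·5 + 3
5 = 1·3 + 2
3 = 1·2 + 1
2 = 2·1 + 0
Back-substituting gives 5·26 ≡ 1 (mod 43).

26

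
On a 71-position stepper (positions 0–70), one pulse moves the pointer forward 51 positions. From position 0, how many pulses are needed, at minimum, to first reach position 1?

51·39 = 1989 = 28·71 + 1, so 51⁻¹ ≡ 39 (mod 71).

39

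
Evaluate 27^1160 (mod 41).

1

Square-and-reduce mod 41: 27^1≡27, 27^2≡32, 27^4≡40, 27^8≡1, 27^16≡1, 27^32≡1, 27^64≡1, 27^128≡1, 27^256≡1, 27^512≡1, 27^1024≡1.
1160 = 8 + 128 + 1024, so 27^1160 ≡ 1·1·1 ≡ 1 (mod 41).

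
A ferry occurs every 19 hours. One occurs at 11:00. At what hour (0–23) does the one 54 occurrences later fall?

54·19 = 1026.
Dividing 1026 by 24 gives quotient 42 and remainder 18.
(11 + 18) mod 24 = 5.

5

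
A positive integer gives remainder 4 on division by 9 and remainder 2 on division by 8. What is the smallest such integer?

58

Since 8·8 ≡ 1 (mod 9), take x = 2 + 8·((4−2)·8 mod 9) = 2 + 8·7 = 58.
Check: 58 mod 9 = 4, 58 mod 8 = 2.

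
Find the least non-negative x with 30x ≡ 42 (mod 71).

The inverse of 30 mod 71 is 45 (since 30·45 = 1350 ≡ 1).
So x ≡ 45·42 = 1890 ≡ 44 (mod 71).

44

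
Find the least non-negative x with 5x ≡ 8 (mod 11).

6

5⁻¹ ≡ 9 (mod 11) because 5·9 = 45 = 4·11 + 1.
So x ≡ 9·8 = 72 ≡ 6 (mod 11).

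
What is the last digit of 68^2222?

Powers of 8 mod 10 repeat with period 4: 8, 4, 2, 6.
2222 leaves remainder 2 on division by 4, so 68^2222 ends in 4.

4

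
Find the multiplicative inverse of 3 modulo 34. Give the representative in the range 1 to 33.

23

3·23 = 69 = 2·34 + 1, so 3⁻¹ ≡ 23 (mod 34).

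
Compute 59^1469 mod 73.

Square-and-reduce mod 73: 59^1≡59, 59^2≡50, 59^4≡18, 59^8≡32, 59^16≡2, 59^32≡4, 59^64≡16, 59^128≡37, 59^256≡55, 59^512≡32, 59^1024≡2.
1469 = 1 + 4 + 8 + 16 + 32 + 128 + 256 + 1024, so 59^1469 ≡ 59·18·32·2·4·37·55·2 ≡ 5 (mod 73).

5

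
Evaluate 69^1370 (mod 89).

11

Successive squares of 69 mod 89: 69^1≡69, 69^2≡44, 69^4≡67, 69^8≡39, 69^16≡8, 69^32≡64, 69^64≡2, 69^128≡4, 69^256≡16, 69^512≡78, 69^1024≡32.
1370 = 2 + 8 + 16 + 64 + 256 + 1024, so 69^1370 ≡ 44·39·8·2·16·32 ≡ 11 (mod 89).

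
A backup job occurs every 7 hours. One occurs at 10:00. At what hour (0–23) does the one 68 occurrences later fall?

6

68·7 = 476.
476 mod 24 = 20 (since 19·24 = 456).
(10 + 20) mod 24 = 6.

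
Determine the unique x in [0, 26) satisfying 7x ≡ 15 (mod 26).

7⁻¹ ≡ 15 (mod 26) because 7·15 = 105 = 4·26 + 1.
Multiplying both sides by 15: x ≡ 15·15 = 225 ≡ 17 (mod 26).
Check: 7·17 = 119 = 4·26 + 15.

17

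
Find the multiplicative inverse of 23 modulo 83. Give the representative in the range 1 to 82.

83 = 3·23 + 14
23 = 1·14 + 9
14 = 1·9 + 5
9 = 1·5 + 4
5 = 1·4 + 1
4 = 4·1 + 0
Back-substituting gives 23·65 ≡ 1 (mod 83).

65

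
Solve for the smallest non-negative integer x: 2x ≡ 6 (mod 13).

3

2⁻¹ ≡ 7 (mod 13) because 2·7 = 14 = 1·13 + 1.
Multiplying both sides by 7: x ≡ 7·6 = 42 ≡ 3 (mod 13).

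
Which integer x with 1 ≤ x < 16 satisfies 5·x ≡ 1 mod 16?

13

5·13 = 65 = 4·16 + 1, so 5⁻¹ ≡ 13 (mod 16).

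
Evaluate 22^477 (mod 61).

9

By repeated squaring mod 61: 22^1≡22, 22^2≡57, 22^4≡16, 22^8≡12, 22^16≡22, 22^32≡57, 22^64≡16, 22^128≡12, 22^256≡22.
Since 477 = 1 + 4 + 8 + 16 + 64 + 128 + 256 in binary, 22^477 ≡ 22·16·12·22·16·12·22 ≡ 9 (mod 61).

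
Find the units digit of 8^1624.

6

Powers of 8 mod 10 repeat with period 4: 8, 4, 2, 6.
1624 mod 4 = 0, so the last digit matches 8^4 = 6.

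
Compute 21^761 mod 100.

By repeated squaring mod 100: 21^1≡21, 21^2≡41, 21^4≡81, 21^8≡61, 21^16≡21, 21^32≡41, 21^64≡81, 21^128≡61, 21^256≡21, 21^512≡41.
Since 761 = 1 + 8 + 16 + 32 + 64 + 128 + 512 in binary, 21^761 ≡ 21·61·21·41·81·61·41 ≡ 21 (mod 100).

21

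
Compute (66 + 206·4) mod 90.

80

206·4 = 824.
824 − 9·90 = 14, so 824 ≡ 14 (mod 90).
(66 + 14) mod 90 = 80.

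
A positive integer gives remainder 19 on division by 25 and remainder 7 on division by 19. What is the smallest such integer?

444

x ≡ 7 (mod 19) gives x ∈ {7, 26, 45, 64, 83, 102, 121, 140, …}.
The first of these with x mod 25 = 19 is 444.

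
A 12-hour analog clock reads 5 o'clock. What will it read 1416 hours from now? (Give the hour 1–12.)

5

1416 = 118·12 + 0, so 1416 mod 12 = 0.
5 + 0 → 5 on a 12-hour dial.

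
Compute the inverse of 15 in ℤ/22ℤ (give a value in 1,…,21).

3

22 = 1·15 + 7
15 = 2·7 + 1
7 = 7·1 + 0
Back-substituting gives 15·3 ≡ 1 (mod 22).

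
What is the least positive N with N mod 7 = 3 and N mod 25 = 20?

x ≡ 3 (mod 7) gives x ∈ {3, 10, 17, 24, 31, 38, 45}.
The first of these with x mod 25 = 20 is 45.

45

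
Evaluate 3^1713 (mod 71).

By repeated squaring mod 71: 3^1≡3, 3^2≡9, 3^4≡10, 3^8≡29, 3^16≡60, 3^32≡50, 3^64≡15, 3^128≡12, 3^256≡2, 3^512≡4, 3^1024≡16.
Since 1713 = 1 + 16 + 32 + 128 + 512 + 1024 in binary, 3^1713 ≡ 3·60·50·12·4·16 ≡ 8 (mod 71).

8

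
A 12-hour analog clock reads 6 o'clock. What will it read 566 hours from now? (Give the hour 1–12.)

8

Dividing 566 by 12 gives quotient 47 and remainder 2.
6 + 2 → 8 on a 12-hour dial.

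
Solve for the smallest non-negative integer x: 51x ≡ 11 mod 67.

37

51⁻¹ ≡ 46 (mod 67) because 51·46 = 2346 = 35·67 + 1.
So x ≡ 46·11 = 506 ≡ 37 (mod 67).
Check: 51·37 = 1887 = 28·67 + 11.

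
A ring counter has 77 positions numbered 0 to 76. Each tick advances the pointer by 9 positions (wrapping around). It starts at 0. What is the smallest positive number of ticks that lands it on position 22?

11

The inverse of 9 mod 77 is 60 (since 9·60 = 540 ≡ 1).
So x ≡ 60·22 = 1320 ≡ 11 (mod 77).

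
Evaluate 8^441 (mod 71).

5

Square-and-reduce mod 71: 8^1≡8, 8^2≡64, 8^4≡49, 8^8≡58, 8^16≡27, 8^32≡19, 8^64≡6, 8^128≡36, 8^256≡18.
Since 441 = 1 + 8 + 16 + 32 + 128 + 256 in binary, 8^441 ≡ 8·58·27·19·36·18 ≡ 5 (mod 71).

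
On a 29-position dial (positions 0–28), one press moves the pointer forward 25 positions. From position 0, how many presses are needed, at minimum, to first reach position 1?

29 = 1·25 + 4
25 = 6·4 + 1
4 = 4·1 + 0
Back-substituting gives 25·7 ≡ 1 (mod 29).

7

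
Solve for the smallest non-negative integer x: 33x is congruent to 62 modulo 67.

10

The inverse of 33 mod 67 is 65 (since 33·65 = 2145 ≡ 1).
So x ≡ 65·62 = 4030 ≡ 10 (mod 67).
Check: 33·10 = 330 = 4·67 + 62.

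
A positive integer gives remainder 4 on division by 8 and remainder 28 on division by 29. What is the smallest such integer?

x ≡ 4 (mod 8) gives x ∈ {4, 12, 20, 28}.
The first of these with x mod 29 = 28 is 28.

28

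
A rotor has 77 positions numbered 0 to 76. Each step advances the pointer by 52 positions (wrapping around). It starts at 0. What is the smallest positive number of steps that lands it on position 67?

62

52⁻¹ ≡ 40 (mod 77) because 52·40 = 2080 = 27·77 + 1.
So x ≡ 40·67 = 2680 ≡ 62 (mod 77).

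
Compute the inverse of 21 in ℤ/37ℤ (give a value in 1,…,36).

21·30 = 630 = 17·37 + 1, so 21⁻¹ ≡ 30 (mod 37).

30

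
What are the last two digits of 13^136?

Successive squares of 13 mod 100: 13^1≡13, 13^2≡69, 13^4≡61, 13^8≡21, 13^16≡41, 13^32≡81, 13^64≡61, 13^128≡21.
Since 136 = 8 + 128 in binary, 13^136 ≡ 21·21 ≡ 41 (mod 100).

41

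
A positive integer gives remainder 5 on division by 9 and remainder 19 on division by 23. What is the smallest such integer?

Since 23·2 ≡ 1 (mod 9), take x = 19 + 23·((5−19)·2 mod 9) = 19 + 23·8 = 203.
Check: 203 mod 9 = 5, 203 mod 23 = 19.

203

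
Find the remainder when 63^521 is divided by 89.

Successive squares of 63 mod 89: 63^1≡63, 63^2≡53, 63^4≡50, 63^8≡8, 63^16≡64, 63^32≡2, 63^64≡4, 63^128≡16, 63^256≡78, 63^512≡32.
521 = 1 + 8 + 512, so 63^521 ≡ 63·8·32 ≡ 19 (mod 89).

19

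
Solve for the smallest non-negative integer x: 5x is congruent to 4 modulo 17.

11

5⁻¹ ≡ 7 (mod 17) because 5·7 = 35 = 2·17 + 1.
So x ≡ 7·4 = 28 ≡ 11 (mod 17).
Check: 5·11 = 55 = 3·17 + 4.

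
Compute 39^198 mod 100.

81

Successive squares of 39 mod 100: 39^1≡39, 39^2≡21, 39^4≡41, 39^8≡81, 39^16≡61, 39^32≡21, 39^64≡41, 39^128≡81.
Since 198 = 2 + 4 + 64 + 128 in binary, 39^198 ≡ 21·41·41·81 ≡ 81 (mod 100).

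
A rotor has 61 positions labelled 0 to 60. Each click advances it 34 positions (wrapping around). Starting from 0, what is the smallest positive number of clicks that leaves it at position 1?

9

61 = 1·34 + 27
34 = 1·27 + 7
27 = 3·7 + 6
7 = 1·6 + 1
6 = 6·1 + 0
Back-substituting gives 34·9 ≡ 1 (mod 61).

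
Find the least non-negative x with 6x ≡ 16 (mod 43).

The inverse of 6 mod 43 is 36 (since 6·36 = 216 ≡ 1).
So x ≡ 36·16 = 576 ≡ 17 (mod 43).

17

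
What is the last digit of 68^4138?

Last digits of 8^n: 8, 4, 2, 6 (period 4).
4138 leaves remainder 2 on division by 4, so 68^4138 ends in 4.

4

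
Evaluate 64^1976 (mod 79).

1

Square-and-reduce mod 79: 64^1≡64, 64^2≡67, 64^4≡65, 64^8≡38, 64^16≡22, 64^32≡10, 64^64≡21, 64^128≡46, 64^256≡62, 64^512≡52, 64^1024≡18.
1976 = 8 + 16 + 32 + 128 + 256 + 512 + 1024, so 64^1976 ≡ 38·22·10·46·62·52·18 ≡ 1 (mod 79).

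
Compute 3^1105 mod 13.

3

Successive squares of 3 mod 13: 3^1≡3, 3^2≡9, 3^4≡3, 3^8≡9, 3^16≡3, 3^32≡9, 3^64≡3, 3^128≡9, 3^256≡3, 3^512≡9, 3^1024≡3.
1105 = 1 + 16 + 64 + 1024, so 3^1105 ≡ 3·3·3·3 ≡ 3 (mod 13).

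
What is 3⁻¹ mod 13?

9

3·9 = 27 = 2·13 + 1, so 3⁻¹ ≡ 9 (mod 13).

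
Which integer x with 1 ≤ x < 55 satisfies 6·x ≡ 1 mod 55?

46

6·46 = 276 = 5·55 + 1, so 6⁻¹ ≡ 46 (mod 55).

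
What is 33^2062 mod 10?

The units digit of 33^n cycles with period 4: 3, 9, 7, 1, …
2062 mod 4 = 2, so the last digit matches 3^2 = 9.

9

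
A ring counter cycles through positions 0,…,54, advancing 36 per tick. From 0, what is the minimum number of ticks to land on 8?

43

36⁻¹ ≡ 26 (mod 55) because 36·26 = 936 = 17·55 + 1.
Multiplying both sides by 26: x ≡ 26·8 = 208 ≡ 43 (mod 55).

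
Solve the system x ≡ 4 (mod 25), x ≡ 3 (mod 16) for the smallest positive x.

179

Since 16·11 ≡ 1 (mod 25), take x = 3 + 16·((4−3)·11 mod 25) = 3 + 16·11 = 179.
Check: 179 mod 25 = 4, 179 mod 16 = 3.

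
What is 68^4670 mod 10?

4

Powers of 8 mod 10 repeat with period 4: 8, 4, 2, 6.
4670 leaves remainder 2 on division by 4, so 68^4670 ends in 4.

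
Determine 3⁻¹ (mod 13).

3·9 = 27 = 2·13 + 1, so 3⁻¹ ≡ 9 (mod 13).

9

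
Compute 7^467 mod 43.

Successive squares of 7 mod 43: 7^1≡7, 7^2≡6, 7^4≡36, 7^8≡6, 7^16≡36, 7^32≡6, 7^64≡36, 7^128≡6, 7^256≡36.
Since 467 = 1 + 2 + 16 + 64 + 128 + 256 in binary, 7^467 ≡ 7·6·36·36·6·36 ≡ 37 (mod 43).

37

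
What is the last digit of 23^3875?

Last digits of 3^n: 3, 9, 7, 1 (period 4).
3875 leaves remainder 3 on division by 4, so 23^3875 ends in 7.

7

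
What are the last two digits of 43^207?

Successive squares of 43 mod 100: 43^1≡43, 43^2≡49, 43^4≡1, 43^8≡1, 43^16≡1, 43^32≡1, 43^64≡1, 43^128≡1.
Since 207 = 1 + 2 + 4 + 8 + 64 + 128 in binary, 43^207 ≡ 43·49·1·1·1·1 ≡ 7 (mod 100).

07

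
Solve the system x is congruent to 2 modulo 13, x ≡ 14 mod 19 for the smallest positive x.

223

x ≡ 2 (mod 13) gives x ∈ {2, 15, 28, 41, 54, 67, 80, 93, …}.
The first of these with x mod 19 = 14 is 223.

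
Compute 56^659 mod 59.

54

Successive squares of 56 mod 59: 56^1≡56, 56^2≡9, 56^4≡22, 56^8≡12, 56^16≡26, 56^32≡27, 56^64≡21, 56^128≡28, 56^256≡17, 56^512≡53.
659 = 1 + 2 + 16 + 128 + 512, so 56^659 ≡ 56·9·26·28·53 ≡ 54 (mod 59).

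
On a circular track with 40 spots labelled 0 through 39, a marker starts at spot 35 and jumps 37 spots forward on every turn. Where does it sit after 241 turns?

241·37 = 8917.
8917 mod 40 = 37 (since 222·40 = 8880).
(35 + 37) mod 40 = 32.

32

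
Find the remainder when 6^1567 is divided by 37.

31

Square-and-reduce mod 37: 6^1≡6, 6^2≡36, 6^4≡1, 6^8≡1, 6^16≡1, 6^32≡1, 6^64≡1, 6^128≡1, 6^256≡1, 6^512≡1, 6^1024≡1.
Since 1567 = 1 + 2 + 4 + 8 + 16 + 512 + 1024 in binary, 6^1567 ≡ 6·36·1·1·1·1·1 ≡ 31 (mod 37).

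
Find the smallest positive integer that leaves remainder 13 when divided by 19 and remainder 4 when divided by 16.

260

x ≡ 4 (mod 16) gives x ∈ {4, 20, 36, 52, 68, 84, 100, 116, …}.
The first of these with x mod 19 = 13 is 260.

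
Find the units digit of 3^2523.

Powers of 3 mod 10 repeat with period 4: 3, 9, 7, 1.
2523 mod 4 = 3, so the last digit matches 3^3 = 7.

7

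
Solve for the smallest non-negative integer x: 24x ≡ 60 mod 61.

33

The inverse of 24 mod 61 is 28 (since 24·28 = 672 ≡ 1).
Multiplying both sides by 28: x ≡ 28·60 = 1680 ≡ 33 (mod 61).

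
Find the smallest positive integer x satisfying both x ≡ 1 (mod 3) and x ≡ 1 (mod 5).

x ≡ 1 (mod 3) gives x ∈ {1}.
The first of these with x mod 5 = 1 is 1.

1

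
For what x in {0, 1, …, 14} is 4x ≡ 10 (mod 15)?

10

The inverse of 4 mod 15 is 4 (since 4·4 = 16 ≡ 1).
So x ≡ 4·10 = 40 ≡ 10 (mod 15).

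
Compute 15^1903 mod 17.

Square-and-reduce mod 17: 15^1≡15, 15^2≡4, 15^4≡16, 15^8≡1, 15^16≡1, 15^32≡1, 15^64≡1, 15^128≡1, 15^256≡1, 15^512≡1, 15^1024≡1.
1903 = 1 + 2 + 4 + 8 + 32 + 64 + 256 + 512 + 1024, so 15^1903 ≡ 15·4·16·1·1·1·1·1·1 ≡ 8 (mod 17).

8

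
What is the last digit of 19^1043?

The units digit of 19^n cycles with period 2: 9, 1, …
1043 mod 2 = 1, so the last digit matches 9^1 = 9.

9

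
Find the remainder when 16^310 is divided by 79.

25

Successive squares of 16 mod 79: 16^1≡16, 16^2≡19, 16^4≡45, 16^8≡50, 16^16≡51, 16^32≡73, 16^64≡36, 16^128≡32, 16^256≡76.
Since 310 = 2 + 4 + 16 + 32 + 256 in binary, 16^310 ≡ 19·45·51·73·76 ≡ 25 (mod 79).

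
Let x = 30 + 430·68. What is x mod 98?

66

430·68 = 29240.
Dividing 29240 by 98 gives quotient 298 and remainder 36.
(30 + 36) mod 98 = 66.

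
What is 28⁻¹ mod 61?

24

61 = 2·28 + 5
28 = 5·5 + 3
5 = 1·3 + 2
3 = 1·2 + 1
2 = 2·1 + 0
Back-substituting gives 28·24 ≡ 1 (mod 61).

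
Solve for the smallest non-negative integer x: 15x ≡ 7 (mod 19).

15⁻¹ ≡ 14 (mod 19) because 15·14 = 210 = 11·19 + 1.
Multiplying both sides by 14: x ≡ 14·7 = 98 ≡ 3 (mod 19).

3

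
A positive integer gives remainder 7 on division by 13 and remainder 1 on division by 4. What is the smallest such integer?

x ≡ 1 (mod 4) gives x ∈ {1, 5, 9, 13, 17, 21, 25, 29, …}.
The first of these with x mod 13 = 7 is 33.

33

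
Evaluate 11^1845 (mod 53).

29

Square-and-reduce mod 53: 11^1≡11, 11^2≡15, 11^4≡13, 11^8≡10, 11^16≡47, 11^32≡36, 11^64≡24, 11^128≡46, 11^256≡49, 11^512≡16, 11^1024≡44.
Since 1845 = 1 + 4 + 16 + 32 + 256 + 512 + 1024 in binary, 11^1845 ≡ 11·13·47·36·49·16·44 ≡ 29 (mod 53).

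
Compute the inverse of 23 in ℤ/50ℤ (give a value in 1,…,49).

37

23·37 = 851 = 17·50 + 1, so 23⁻¹ ≡ 37 (mod 50).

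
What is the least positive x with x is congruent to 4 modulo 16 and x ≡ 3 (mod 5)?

68

Since 5·13 ≡ 1 (mod 16), take x = 3 + 5·((4−3)·13 mod 16) = 3 + 5·13 = 68.
Check: 68 mod 16 = 4, 68 mod 5 = 3.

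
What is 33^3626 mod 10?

9

Last digits of 3^n: 3, 9, 7, 1 (period 4).
3626 mod 4 = 2, so the last digit matches 3^2 = 9.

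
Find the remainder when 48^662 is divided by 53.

Square-and-reduce mod 53: 48^1≡48, 48^2≡25, 48^4≡42, 48^8≡15, 48^16≡13, 48^32≡10, 48^64≡47, 48^128≡36, 48^256≡24, 48^512≡46.
Since 662 = 2 + 4 + 16 + 128 + 512 in binary, 48^662 ≡ 25·42·13·36·46 ≡ 6 (mod 53).

6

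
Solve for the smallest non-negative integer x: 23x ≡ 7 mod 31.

3

23⁻¹ ≡ 27 (mod 31) because 23·27 = 621 = 20·31 + 1.
So x ≡ 27·7 = 189 ≡ 3 (mod 31).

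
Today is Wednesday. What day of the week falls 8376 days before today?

8376 − 1196·7 = 4, so 8376 ≡ 4 (mod 7).
Wednesday − 4 days → Saturday.

Saturday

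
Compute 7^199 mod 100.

By repeated squaring mod 100: 7^1≡7, 7^2≡49, 7^4≡1, 7^8≡1, 7^16≡1, 7^32≡1, 7^64≡1, 7^128≡1.
Since 199 = 1 + 2 + 4 + 64 + 128 in binary, 7^199 ≡ 7·49·1·1·1 ≡ 43 (mod 100).

43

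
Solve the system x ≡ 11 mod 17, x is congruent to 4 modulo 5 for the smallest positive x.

Since 5·7 ≡ 1 (mod 17), take x = 4 + 5·((11−4)·7 mod 17) = 4 + 5·15 = 79.
Check: 79 mod 17 = 11, 79 mod 5 = 4.

79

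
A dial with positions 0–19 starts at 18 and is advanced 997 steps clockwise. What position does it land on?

15

997 = 49·20 + 17, so 997 mod 20 = 17.
(18 + 17) mod 20 = 15.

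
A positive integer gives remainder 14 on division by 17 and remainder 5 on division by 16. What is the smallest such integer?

133

x ≡ 5 (mod 16) gives x ∈ {5, 21, 37, 53, 69, 85, 101, 117, …}.
The first of these with x mod 17 = 14 is 133.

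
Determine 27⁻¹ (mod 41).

41 = 1·27 + 14
27 = 1·14 + 13
14 = 1·13 + 1
13 = 13·1 + 0
Back-substituting gives 27·38 ≡ 1 (mod 41).

38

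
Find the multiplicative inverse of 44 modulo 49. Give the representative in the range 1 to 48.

39

49 = 1·44 + 5
44 = 8·5 + 4
5 = 1·4 + 1
4 = 4·1 + 0
Back-substituting gives 44·39 ≡ 1 (mod 49).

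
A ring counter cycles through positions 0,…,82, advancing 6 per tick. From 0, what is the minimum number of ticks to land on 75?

The inverse of 6 mod 83 is 14 (since 6·14 = 84 ≡ 1).
So x ≡ 14·75 = 1050 ≡ 54 (mod 83).
Check: 6·54 = 324 = 3·83 + 75.

54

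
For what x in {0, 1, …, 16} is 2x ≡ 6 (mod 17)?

The inverse of 2 mod 17 is 9 (since 2·9 = 18 ≡ 1).
Multiplying both sides by 9: x ≡ 9·6 = 54 ≡ 3 (mod 17).
Check: 2·3 = 6 = 0·17 + 6.

3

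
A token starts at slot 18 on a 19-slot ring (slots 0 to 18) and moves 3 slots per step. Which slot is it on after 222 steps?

222·3 = 666.
666 mod 19 = 1 (since 35·19 = 665).
(18 + 1) mod 19 = 0.

0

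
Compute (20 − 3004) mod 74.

Dividing 3004 by 74 gives quotient 40 and remainder 44.
(20 − 44) mod 74 = 50.

50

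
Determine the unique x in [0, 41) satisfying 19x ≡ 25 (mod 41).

19⁻¹ ≡ 13 (mod 41) because 19·13 = 247 = 6·41 + 1.
So x ≡ 13·25 = 325 ≡ 38 (mod 41).

38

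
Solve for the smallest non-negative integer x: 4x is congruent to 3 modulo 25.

4⁻¹ ≡ 19 (mod 25) because 4·19 = 76 = 3·25 + 1.
Multiplying both sides by 19: x ≡ 19·3 = 57 ≡ 7 (mod 25).

7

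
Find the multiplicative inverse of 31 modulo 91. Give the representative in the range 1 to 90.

47

91 = 2·31 + 29
31 = 1·29 + 2
29 = 14·2 + 1
2 = 2·1 + 0
Back-substituting gives 31·47 ≡ 1 (mod 91).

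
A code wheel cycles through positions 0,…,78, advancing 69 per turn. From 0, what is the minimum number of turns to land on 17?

22

69⁻¹ ≡ 71 (mod 79) because 69·71 = 4899 = 62·79 + 1.
Multiplying both sides by 71: x ≡ 71·17 = 1207 ≡ 22 (mod 79).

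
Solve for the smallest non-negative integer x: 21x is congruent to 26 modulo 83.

21

21⁻¹ ≡ 4 (mod 83) because 21·4 = 84 = 1·83 + 1.
So x ≡ 4·26 = 104 ≡ 21 (mod 83).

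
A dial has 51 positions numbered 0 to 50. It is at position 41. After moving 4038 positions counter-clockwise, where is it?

32

Dividing 4038 by 51 gives quotient 79 and remainder 9.
(41 − 9) mod 51 = 32.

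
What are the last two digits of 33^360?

Square-and-reduce mod 100: 33^1≡33, 33^2≡89, 33^4≡21, 33^8≡41, 33^16≡81, 33^32≡61, 33^64≡21, 33^128≡41, 33^256≡81.
360 = 8 + 32 + 64 + 256, so 33^360 ≡ 41·61·21·81 ≡ 1 (mod 100).

01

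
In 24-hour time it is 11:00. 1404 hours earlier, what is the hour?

23

1404 mod 24 = 12 (since 58·24 = 1392).
(11 − 12) mod 24 = 23.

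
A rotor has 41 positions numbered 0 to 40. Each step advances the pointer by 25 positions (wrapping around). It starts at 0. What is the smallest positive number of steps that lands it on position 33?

The inverse of 25 mod 41 is 23 (since 25·23 = 575 ≡ 1).
So x ≡ 23·33 = 759 ≡ 21 (mod 41).

21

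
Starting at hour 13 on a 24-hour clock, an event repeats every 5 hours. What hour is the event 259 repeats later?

12

259·5 = 1295.
1295 − 53·24 = 23, so 1295 ≡ 23 (mod 24).
(13 + 23) mod 24 = 12.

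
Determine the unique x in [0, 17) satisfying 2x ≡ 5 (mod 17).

The inverse of 2 mod 17 is 9 (since 2·9 = 18 ≡ 1).
Multiplying both sides by 9: x ≡ 9·5 = 45 ≡ 11 (mod 17).
Check: 2·11 = 22 = 1·17 + 5.

11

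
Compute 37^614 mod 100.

Successive squares of 37 mod 100: 37^1≡37, 37^2≡69, 37^4≡61, 37^8≡21, 37^16≡41, 37^32≡81, 37^64≡61, 37^128≡21, 37^256≡41, 37^512≡81.
614 = 2 + 4 + 32 + 64 + 512, so 37^614 ≡ 69·61·81·61·81 ≡ 89 (mod 100).

89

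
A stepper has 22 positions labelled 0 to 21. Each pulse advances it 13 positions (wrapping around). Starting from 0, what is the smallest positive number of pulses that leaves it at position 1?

17

13·17 = 221 = 10·22 + 1, so 13⁻¹ ≡ 17 (mod 22).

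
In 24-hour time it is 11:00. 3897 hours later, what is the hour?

20

3897 − 162·24 = 9, so 3897 ≡ 9 (mod 24).
(11 + 9) mod 24 = 20.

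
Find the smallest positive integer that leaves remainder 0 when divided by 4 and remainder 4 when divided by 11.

Since 11·3 ≡ 1 (mod 4), take x = 4 + 11·((0−4)·3 mod 4) = 4 + 11·0 = 4.
Check: 4 mod 4 = 0, 4 mod 11 = 4.

4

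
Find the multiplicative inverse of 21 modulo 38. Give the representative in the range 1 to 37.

21·29 = 609 = 16·38 + 1, so 21⁻¹ ≡ 29 (mod 38).

29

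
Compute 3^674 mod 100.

69

Square-and-reduce mod 100: 3^1≡3, 3^2≡9, 3^4≡81, 3^8≡61, 3^16≡21, 3^32≡41, 3^64≡81, 3^128≡61, 3^256≡21, 3^512≡41.
Since 674 = 2 + 32 + 128 + 512 in binary, 3^674 ≡ 9·41·61·41 ≡ 69 (mod 100).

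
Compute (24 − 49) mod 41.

49 = 1·41 + 8, so 49 mod 41 = 8.
(24 − 8) mod 41 = 16.

16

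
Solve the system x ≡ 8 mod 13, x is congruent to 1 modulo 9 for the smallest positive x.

x ≡ 1 (mod 9) gives x ∈ {1, 10, 19, 28, 37, 46, 55, 64, …}.
The first of these with x mod 13 = 8 is 73.

73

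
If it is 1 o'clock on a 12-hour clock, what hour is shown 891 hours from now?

4

891 − 74·12 = 3, so 891 ≡ 3 (mod 12).
1 + 3 → 4 on a 12-hour dial.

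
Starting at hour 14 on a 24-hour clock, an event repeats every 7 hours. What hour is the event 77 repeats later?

77·7 = 539.
Dividing 539 by 24 gives quotient 22 and remainder 11.
(14 + 11) mod 24 = 1.

1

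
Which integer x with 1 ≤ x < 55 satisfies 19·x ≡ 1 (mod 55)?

19·29 = 551 = 10·55 + 1, so 19⁻¹ ≡ 29 (mod 55).

29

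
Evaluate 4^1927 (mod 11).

5

Square-and-reduce mod 11: 4^1≡4, 4^2≡5, 4^4≡3, 4^8≡9, 4^16≡4, 4^32≡5, 4^64≡3, 4^128≡9, 4^256≡4, 4^512≡5, 4^1024≡3.
1927 = 1 + 2 + 4 + 128 + 256 + 512 + 1024, so 4^1927 ≡ 4·5·3·9·4·5·3 ≡ 5 (mod 11).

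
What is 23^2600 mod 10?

1

The units digit of 23^n cycles with period 4: 3, 9, 7, 1, …
2600 mod 4 = 0, so the last digit matches 3^4 = 1.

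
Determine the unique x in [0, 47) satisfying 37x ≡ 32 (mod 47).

37⁻¹ ≡ 14 (mod 47) because 37·14 = 518 = 11·47 + 1.
Multiplying both sides by 14: x ≡ 14·32 = 448 ≡ 25 (mod 47).

25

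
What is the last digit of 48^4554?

4

The units digit of 48^n cycles with period 4: 8, 4, 2, 6, …
4554 leaves remainder 2 on division by 4, so 48^4554 ends in 4.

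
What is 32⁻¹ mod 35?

23

32·23 = 736 = 21·35 + 1, so 32⁻¹ ≡ 23 (mod 35).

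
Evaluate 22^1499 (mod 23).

Successive squares of 22 mod 23: 22^1≡22, 22^2≡1, 22^4≡1, 22^8≡1, 22^16≡1, 22^32≡1, 22^64≡1, 22^128≡1, 22^256≡1, 22^512≡1, 22^1024≡1.
Since 1499 = 1 + 2 + 8 + 16 + 64 + 128 + 256 + 1024 in binary, 22^1499 ≡ 22·1·1·1·1·1·1·1 ≡ 22 (mod 23).

22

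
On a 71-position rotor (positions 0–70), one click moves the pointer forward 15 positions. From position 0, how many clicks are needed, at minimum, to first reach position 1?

71 = 4·15 + 11
15 = 1·11 + 4
11 = 2·4 + 3
4 = 1·3 + 1
3 = 3·1 + 0
Back-substituting gives 15·19 ≡ 1 (mod 71).

19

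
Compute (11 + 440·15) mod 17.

15

440·15 = 6600.
6600 mod 17 = 4 (since 388·17 = 6596).
(11 + 4) mod 17 = 15.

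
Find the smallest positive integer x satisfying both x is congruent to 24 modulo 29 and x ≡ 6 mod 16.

198

x ≡ 6 (mod 16) gives x ∈ {6, 22, 38, 54, 70, 86, 102, 118, …}.
The first of these with x mod 29 = 24 is 198.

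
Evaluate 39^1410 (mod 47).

12

By repeated squaring mod 47: 39^1≡39, 39^2≡17, 39^4≡7, 39^8≡2, 39^16≡4, 39^32≡16, 39^64≡21, 39^128≡18, 39^256≡42, 39^512≡25, 39^1024≡14.
1410 = 2 + 128 + 256 + 1024, so 39^1410 ≡ 17·18·42·14 ≡ 12 (mod 47).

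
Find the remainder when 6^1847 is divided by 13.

Square-and-reduce mod 13: 6^1≡6, 6^2≡10, 6^4≡9, 6^8≡3, 6^16≡9, 6^32≡3, 6^64≡9, 6^128≡3, 6^256≡9, 6^512≡3, 6^1024≡9.
1847 = 1 + 2 + 4 + 16 + 32 + 256 + 512 + 1024, so 6^1847 ≡ 6·10·9·9·3·9·3·9 ≡ 11 (mod 13).

11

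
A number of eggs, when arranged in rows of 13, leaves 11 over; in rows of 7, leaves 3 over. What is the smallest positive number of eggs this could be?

24

Since 7·2 ≡ 1 (mod 13), take x = 3 + 7·((11−3)·2 mod 13) = 3 + 7·3 = 24.
Check: 24 mod 13 = 11, 24 mod 7 = 3.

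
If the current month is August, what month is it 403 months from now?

March

Dividing 403 by 12 gives quotient 33 and remainder 7.
August + 7 months → March.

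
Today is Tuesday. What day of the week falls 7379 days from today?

Wednesday

7379 − 1054·7 = 1, so 7379 ≡ 1 (mod 7).
Tuesday + 1 day → Wednesday.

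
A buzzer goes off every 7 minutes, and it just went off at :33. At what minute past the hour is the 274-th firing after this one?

274·7 = 1918.
Dividing 1918 by 60 gives quotient 31 and remainder 58.
(33 + 58) mod 60 = 31.

31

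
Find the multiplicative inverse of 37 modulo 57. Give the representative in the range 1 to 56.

37

37·37 = 1369 = 24·57 + 1, so 37⁻¹ ≡ 37 (mod 57).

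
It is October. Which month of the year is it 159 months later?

January

159 mod 12 = 3 (since 13·12 = 156).
October + 3 months → January.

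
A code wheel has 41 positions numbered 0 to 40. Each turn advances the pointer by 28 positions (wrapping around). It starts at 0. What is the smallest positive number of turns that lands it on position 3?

The inverse of 28 mod 41 is 22 (since 28·22 = 616 ≡ 1).
Multiplying both sides by 22: x ≡ 22·3 = 66 ≡ 25 (mod 41).

25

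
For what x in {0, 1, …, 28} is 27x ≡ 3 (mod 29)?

13

27⁻¹ ≡ 14 (mod 29) because 27·14 = 378 = 13·29 + 1.
So x ≡ 14·3 = 42 ≡ 13 (mod 29).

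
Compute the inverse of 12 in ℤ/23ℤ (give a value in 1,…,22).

2

12·2 = 24 = 1·23 + 1, so 12⁻¹ ≡ 2 (mod 23).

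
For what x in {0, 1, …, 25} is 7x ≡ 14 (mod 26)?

7⁻¹ ≡ 15 (mod 26) because 7·15 = 105 = 4·26 + 1.
So x ≡ 15·14 = 210 ≡ 2 (mod 26).

2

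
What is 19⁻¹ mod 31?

31 = 1·19 + 12
19 = 1·12 + 7
12 = 1·7 + 5
7 = 1·5 + 2
5 = 2·2 + 1
2 = 2·1 + 0
Back-substituting gives 19·18 ≡ 1 (mod 31).

18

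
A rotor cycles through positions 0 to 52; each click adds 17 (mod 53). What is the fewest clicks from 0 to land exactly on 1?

17·25 = 425 = 8·53 + 1, so 17⁻¹ ≡ 25 (mod 53).

25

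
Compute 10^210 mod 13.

1

Square-and-reduce mod 13: 10^1≡10, 10^2≡9, 10^4≡3, 10^8≡9, 10^16≡3, 10^32≡9, 10^64≡3, 10^128≡9.
Since 210 = 2 + 16 + 64 + 128 in binary, 10^210 ≡ 9·3·3·9 ≡ 1 (mod 13).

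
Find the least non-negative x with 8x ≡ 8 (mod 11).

1

The inverse of 8 mod 11 is 7 (since 8·7 = 56 ≡ 1).
Multiplying both sides by 7: x ≡ 7·8 = 56 ≡ 1 (mod 11).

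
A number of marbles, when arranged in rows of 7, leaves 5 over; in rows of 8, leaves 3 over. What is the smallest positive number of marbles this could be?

x ≡ 5 (mod 7) gives x ∈ {5, 12, 19}.
The first of these with x mod 8 = 3 is 19.

19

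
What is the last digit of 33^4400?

The units digit of 33^n cycles with period 4: 3, 9, 7, 1, …
4400 leaves remainder 0 on division by 4, so 33^4400 ends in 1.

1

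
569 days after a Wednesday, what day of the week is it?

Friday

569 − 81·7 = 2, so 569 ≡ 2 (mod 7).
Wednesday + 2 days → Friday.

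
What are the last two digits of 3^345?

43

Successive squares of 3 mod 100: 3^1≡3, 3^2≡9, 3^4≡81, 3^8≡61, 3^16≡21, 3^32≡41, 3^64≡81, 3^128≡61, 3^256≡21.
Since 345 = 1 + 8 + 16 + 64 + 256 in binary, 3^345 ≡ 3·61·21·81·21 ≡ 43 (mod 100).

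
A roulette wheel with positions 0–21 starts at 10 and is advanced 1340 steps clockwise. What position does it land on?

8

Dividing 1340 by 22 gives quotient 60 and remainder 20.
(10 + 20) mod 22 = 8.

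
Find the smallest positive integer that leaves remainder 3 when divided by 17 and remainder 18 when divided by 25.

343

x ≡ 3 (mod 17) gives x ∈ {3, 20, 37, 54, 71, 88, 105, 122, …}.
The first of these with x mod 25 = 18 is 343.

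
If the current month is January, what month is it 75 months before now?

October

75 − 6·12 = 3, so 75 ≡ 3 (mod 12).
January − 3 months → October.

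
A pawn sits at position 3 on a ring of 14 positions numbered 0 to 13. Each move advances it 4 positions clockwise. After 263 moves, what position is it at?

263·4 = 1052.
1052 − 75·14 = 2, so 1052 ≡ 2 (mod 14).
(3 + 2) mod 14 = 5.

5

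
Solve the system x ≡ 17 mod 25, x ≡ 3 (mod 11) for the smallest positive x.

267

x ≡ 3 (mod 11) gives x ∈ {3, 14, 25, 36, 47, 58, 69, 80, …}.
The first of these with x mod 25 = 17 is 267.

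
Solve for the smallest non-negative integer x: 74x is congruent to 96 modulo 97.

The inverse of 74 mod 97 is 59 (since 74·59 = 4366 ≡ 1).
So x ≡ 59·96 = 5664 ≡ 38 (mod 97).
Check: 74·38 = 2812 = 28·97 + 96.

38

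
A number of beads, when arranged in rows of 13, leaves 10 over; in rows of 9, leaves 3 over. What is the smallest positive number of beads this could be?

75

x ≡ 3 (mod 9) gives x ∈ {3, 12, 21, 30, 39, 48, 57, 66, …}.
The first of these with x mod 13 = 10 is 75.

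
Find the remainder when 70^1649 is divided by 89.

By repeated squaring mod 89: 70^1≡70, 70^2≡5, 70^4≡25, 70^8≡2, 70^16≡4, 70^32≡16, 70^64≡78, 70^128≡32, 70^256≡45, 70^512≡67, 70^1024≡39.
Since 1649 = 1 + 16 + 32 + 64 + 512 + 1024 in binary, 70^1649 ≡ 70·4·16·78·67·39 ≡ 31 (mod 89).

31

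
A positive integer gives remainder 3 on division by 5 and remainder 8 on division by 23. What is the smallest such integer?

x ≡ 3 (mod 5) gives x ∈ {3, 8}.
The first of these with x mod 23 = 8 is 8.

8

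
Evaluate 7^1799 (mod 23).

19

By repeated squaring mod 23: 7^1≡7, 7^2≡3, 7^4≡9, 7^8≡12, 7^16≡6, 7^32≡13, 7^64≡8, 7^128≡18, 7^256≡2, 7^512≡4, 7^1024≡16.
1799 = 1 + 2 + 4 + 256 + 512 + 1024, so 7^1799 ≡ 7·3·9·2·4·16 ≡ 19 (mod 23).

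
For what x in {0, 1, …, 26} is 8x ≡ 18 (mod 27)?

9

The inverse of 8 mod 27 is 17 (since 8·17 = 136 ≡ 1).
Multiplying both sides by 17: x ≡ 17·18 = 306 ≡ 9 (mod 27).
Check: 8·9 = 72 = 2·27 + 18.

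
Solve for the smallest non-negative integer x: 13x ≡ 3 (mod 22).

The inverse of 13 mod 22 is 17 (since 13·17 = 221 ≡ 1).
So x ≡ 17·3 = 51 ≡ 7 (mod 22).

7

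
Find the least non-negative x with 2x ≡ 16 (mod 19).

8

The inverse of 2 mod 19 is 10 (since 2·10 = 20 ≡ 1).
So x ≡ 10·16 = 160 ≡ 8 (mod 19).
Check: 2·8 = 16 = 0·19 + 16.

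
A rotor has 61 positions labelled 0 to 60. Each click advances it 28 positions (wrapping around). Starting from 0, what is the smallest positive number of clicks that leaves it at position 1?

24

28·24 = 672 = 11·61 + 1, so 28⁻¹ ≡ 24 (mod 61).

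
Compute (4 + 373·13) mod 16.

373·13 = 4849.
Dividing 4849 by 16 gives quotient 303 and remainder 1.
(4 + 1) mod 16 = 5.

5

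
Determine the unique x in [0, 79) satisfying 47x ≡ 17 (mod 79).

76

The inverse of 47 mod 79 is 37 (since 47·37 = 1739 ≡ 1).
Multiplying both sides by 37: x ≡ 37·17 = 629 ≡ 76 (mod 79).
Check: 47·76 = 3572 = 45·79 + 17.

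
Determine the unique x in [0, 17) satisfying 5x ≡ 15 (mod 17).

3

5⁻¹ ≡ 7 (mod 17) because 5·7 = 35 = 2·17 + 1.
Multiplying both sides by 7: x ≡ 7·15 = 105 ≡ 3 (mod 17).
Check: 5·3 = 15 = 0·17 + 15.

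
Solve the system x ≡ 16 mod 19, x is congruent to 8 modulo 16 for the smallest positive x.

x ≡ 8 (mod 16) gives x ∈ {8, 24, 40, 56, 72, 88, 104, 120, …}.
The first of these with x mod 19 = 16 is 168.

168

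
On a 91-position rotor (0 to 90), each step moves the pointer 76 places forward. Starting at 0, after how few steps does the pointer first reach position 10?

60

76⁻¹ ≡ 6 (mod 91) because 76·6 = 456 = 5·91 + 1.
So x ≡ 6·10 = 60 ≡ 60 (mod 91).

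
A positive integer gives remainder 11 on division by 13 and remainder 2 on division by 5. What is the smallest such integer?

Since 5·8 ≡ 1 (mod 13), take x = 2 + 5·((11−2)·8 mod 13) = 2 + 5·7 = 37.
Check: 37 mod 13 = 11, 37 mod 5 = 2.

37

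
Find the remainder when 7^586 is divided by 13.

Successive squares of 7 mod 13: 7^1≡7, 7^2≡10, 7^4≡9, 7^8≡3, 7^16≡9, 7^32≡3, 7^64≡9, 7^128≡3, 7^256≡9, 7^512≡3.
Since 586 = 2 + 8 + 64 + 512 in binary, 7^586 ≡ 10·3·9·3 ≡ 4 (mod 13).

4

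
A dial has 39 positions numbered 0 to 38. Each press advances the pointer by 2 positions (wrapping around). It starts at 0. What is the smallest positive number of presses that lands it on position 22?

11

The inverse of 2 mod 39 is 20 (since 2·20 = 40 ≡ 1).
Multiplying both sides by 20: x ≡ 20·22 = 440 ≡ 11 (mod 39).
Check: 2·11 = 22 = 0·39 + 22.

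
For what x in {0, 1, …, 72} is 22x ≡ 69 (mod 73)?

The inverse of 22 mod 73 is 10 (since 22·10 = 220 ≡ 1).
Multiplying both sides by 10: x ≡ 10·69 = 690 ≡ 33 (mod 73).

33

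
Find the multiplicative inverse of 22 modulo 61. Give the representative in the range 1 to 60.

22·25 = 550 = 9·61 + 1, so 22⁻¹ ≡ 25 (mod 61).

25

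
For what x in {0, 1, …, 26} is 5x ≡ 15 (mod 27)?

3

5⁻¹ ≡ 11 (mod 27) because 5·11 = 55 = 2·27 + 1.
Multiplying both sides by 11: x ≡ 11·15 = 165 ≡ 3 (mod 27).
Check: 5·3 = 15 = 0·27 + 15.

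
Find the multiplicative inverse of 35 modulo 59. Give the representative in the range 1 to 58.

59 = 1·35 + 24
35 = 1·24 + 11
24 = 2·11 + 2
11 = 5·2 + 1
2 = 2·1 + 0
Back-substituting gives 35·27 ≡ 1 (mod 59).

27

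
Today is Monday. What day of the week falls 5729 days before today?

5729 mod 7 = 3 (since 818·7 = 5726).
Monday − 3 days → Friday.

Friday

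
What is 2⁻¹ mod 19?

2·10 = 20 = 1·19 + 1, so 2⁻¹ ≡ 10 (mod 19).

10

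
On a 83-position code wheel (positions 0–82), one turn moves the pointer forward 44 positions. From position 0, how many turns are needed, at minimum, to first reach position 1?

17

44·17 = 748 = 9·83 + 1, so 44⁻¹ ≡ 17 (mod 83).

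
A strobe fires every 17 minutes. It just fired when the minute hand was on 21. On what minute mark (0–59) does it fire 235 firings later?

56

235·17 = 3995.
3995 mod 60 = 35 (since 66·60 = 3960).
(21 + 35) mod 60 = 56.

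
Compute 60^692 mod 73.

Square-and-reduce mod 73: 60^1≡60, 60^2≡23, 60^4≡18, 60^8≡32, 60^16≡2, 60^32≡4, 60^64≡16, 60^128≡37, 60^256≡55, 60^512≡32.
Since 692 = 4 + 16 + 32 + 128 + 512 in binary, 60^692 ≡ 18·2·4·37·32 ≡ 41 (mod 73).

41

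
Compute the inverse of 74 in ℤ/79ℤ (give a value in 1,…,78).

79 = 1·74 + 5
74 = 14·5 + 4
5 = 1·4 + 1
4 = 4·1 + 0
Back-substituting gives 74·63 ≡ 1 (mod 79).

63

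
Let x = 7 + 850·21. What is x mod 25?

7

850·21 = 17850.
17850 − 714·25 = 0, so 17850 ≡ 0 (mod 25).
(7 + 0) mod 25 = 7.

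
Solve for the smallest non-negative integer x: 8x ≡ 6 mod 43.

The inverse of 8 mod 43 is 27 (since 8·27 = 216 ≡ 1).
So x ≡ 27·6 = 162 ≡ 33 (mod 43).
Check: 8·33 = 264 = 6·43 + 6.

33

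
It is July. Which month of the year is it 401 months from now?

401 mod 12 = 5 (since 33·12 = 396).
July + 5 months → December.

December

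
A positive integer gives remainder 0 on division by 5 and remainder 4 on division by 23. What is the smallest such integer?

x ≡ 0 (mod 5) gives x ∈ {0, 5, 10, 15, 20, 25, 30, 35, …}.
The first of these with x mod 23 = 4 is 50.

50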